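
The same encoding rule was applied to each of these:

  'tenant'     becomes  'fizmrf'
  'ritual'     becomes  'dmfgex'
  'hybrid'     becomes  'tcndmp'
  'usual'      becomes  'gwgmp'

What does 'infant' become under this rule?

Shifts by position in tenant: pos 0: t→f (+12), pos 1: e→i (+4), pos 2: n→z (+12), pos 3: a→m (+12), pos 4: n→r (+4), pos 5: t→f (+12) — repeating every 3. A repeating key of period 3 is used — shifts +12, +4, +12 over and over.
For infant: i+12=u, n+4=r, f+12=r, a+12=m, n+4=r, t+12=f.

urrmrf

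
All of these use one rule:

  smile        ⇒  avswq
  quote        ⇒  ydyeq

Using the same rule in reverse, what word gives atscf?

skirt

In smile: s→a is +8, m→v is +9, i→s is +10, l→w is +11 — the shift increases by 1 each position. Letter i (0-indexed) is shifted by i+8, so successive shifts are 8, 9, 10, ….
Decoding atscf: a−8=s, t−9=k, s−10=i, c−11=r, f−12=t.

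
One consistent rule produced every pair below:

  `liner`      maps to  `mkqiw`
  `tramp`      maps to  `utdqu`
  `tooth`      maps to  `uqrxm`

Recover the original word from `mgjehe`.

legacy

In liner: l→m is +1, i→k is +2, n→q is +3, e→i is +4 — the shift increases by 1 each position. The shift increases by 1 at each position, starting from +1: 1, 2, 3, ….
Decoding mgjehe: m−1=l, g−2=e, j−3=g, e−4=a, h−5=c, e−6=y.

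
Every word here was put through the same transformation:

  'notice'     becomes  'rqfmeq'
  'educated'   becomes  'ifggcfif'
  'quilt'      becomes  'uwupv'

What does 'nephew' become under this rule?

rgblgi

It's a Vigenère-style cipher with numeric key [4,2,12]: position i shifts by key[i mod 3].
For nephew: n+4=r, e+2=g, p+12=b, h+4=l, e+2=g, w+12=i.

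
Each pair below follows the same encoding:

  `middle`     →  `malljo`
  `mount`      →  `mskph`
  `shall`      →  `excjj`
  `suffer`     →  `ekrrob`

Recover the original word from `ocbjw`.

early

m(12)→m(12) and i(8)→a(0) fit y≡3x+2 (mod 26); the inverse of 3 mod 26 is 9. Each letter's alphabet position (a=0..z=25) is mapped through 3·x+2 mod 26 — an affine cipher.
Undoing it on ocbjw: o(14)→9·(14−2)≡4=e; c(2)→9·(2−2)≡0=a; b(1)→9·(1−2)≡17=r; j(9)→9·(9−2)≡11=l; w(22)→9·(22−2)≡24=y (all mod 26).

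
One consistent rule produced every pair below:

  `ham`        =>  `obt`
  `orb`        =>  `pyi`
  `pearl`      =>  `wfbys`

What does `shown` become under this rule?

zopdu

The shift depends on letter class: consonant h→o is +7, but vowel a→b is +1. Vowels shift forward by 1 and consonants shift forward by 7.
For shown: s(cons)+7=z, h(cons)+7=o, o(vowel)+1=p, w(cons)+7=d, n(cons)+7=u.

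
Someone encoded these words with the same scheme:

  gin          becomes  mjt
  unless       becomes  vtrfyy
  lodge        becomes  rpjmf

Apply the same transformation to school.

The shift depends on letter class: consonant g→m is +6, but vowel i→j is +1. Two shifts are in play — +1 for a/e/i/o/u, +6 for every other letter.
On school: s(cons)+6=y, c(cons)+6=i, h(cons)+6=n, o(vowel)+1=p, o(vowel)+1=p, l(cons)+6=r.

yinppr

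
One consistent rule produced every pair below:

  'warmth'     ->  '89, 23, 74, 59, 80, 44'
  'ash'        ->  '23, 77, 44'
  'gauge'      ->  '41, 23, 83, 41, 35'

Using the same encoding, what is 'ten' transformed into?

w(#23)→89 and a(#1)→23: differences scale by 3, so n = 3·pos + 20. With a=1..z=26, the number is 3·pos + 20.
Applying it to ten: t=20→80, e=5→35, n=14→62.

80, 35, 62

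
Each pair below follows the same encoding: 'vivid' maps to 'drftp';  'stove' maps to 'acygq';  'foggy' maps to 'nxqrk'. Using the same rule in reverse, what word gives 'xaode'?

press

In vivid: v→d is +8, i→r is +9, v→f is +10, i→t is +11 — the shift increases by 1 each position. Each letter shifts forward by (position + 8), i.e. 8, 9, 10, … — the shift grows by one for each successive letter.
Undoing it on xaode: x−8=p, a−9=r, o−10=e, d−11=s, e−12=s.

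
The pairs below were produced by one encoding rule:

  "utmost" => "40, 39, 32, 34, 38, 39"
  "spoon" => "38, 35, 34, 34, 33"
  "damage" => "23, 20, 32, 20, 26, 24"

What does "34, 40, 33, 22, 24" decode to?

Letters become their 1-based position plus 19 (so a→20, b→21, …).
Decoding 34, 40, 33, 22, 24: 34→(34−19)÷1=15=o, 40→(40−19)÷1=21=u, 33→(33−19)÷1=14=n, 22→(22−19)÷1=3=c, 24→(24−19)÷1=5=e.

ounce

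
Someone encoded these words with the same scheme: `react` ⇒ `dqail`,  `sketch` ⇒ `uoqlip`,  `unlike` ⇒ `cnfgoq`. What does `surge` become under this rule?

ucdyq

This is an affine cipher: with a=0,…,z=25, each position x becomes (17x+0) mod 26.
For surge: s(18)→17·18+0≡20=u; u(20)→17·20+0≡2=c; r(17)→17·17+0≡3=d; g(6)→17·6+0≡24=y; e(4)→17·4+0≡16=q (all mod 26).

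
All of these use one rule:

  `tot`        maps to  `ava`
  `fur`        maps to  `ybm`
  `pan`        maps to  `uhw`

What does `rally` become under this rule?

The output letters match the input read backwards, each shifted +7: tot reversed is tot. Two steps: reverse the string, then apply a Caesar shift of +7.
Applying it to rally: reverse → yllar; then shift: y+7=f, l+7=s, l+7=s, a+7=h, r+7=y.

fsshy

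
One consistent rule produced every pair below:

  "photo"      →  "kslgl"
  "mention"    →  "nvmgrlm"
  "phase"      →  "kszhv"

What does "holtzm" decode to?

Each letter is replaced by its mirror in the alphabet: a↔z, b↔y, c↔x, and so on (the Atbash cipher).
Decoding holtzm: h↔s, o↔l, l↔o, t↔g, z↔a, m↔n.

slogan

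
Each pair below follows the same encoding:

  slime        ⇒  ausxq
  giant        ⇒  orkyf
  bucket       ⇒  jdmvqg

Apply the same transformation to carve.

kjbgq

Each letter shifts forward by (position + 8), i.e. 8, 9, 10, … — the shift grows by one for each successive letter.
For carve: c+8=k, a+9=j, r+10=b, v+11=g, e+12=q.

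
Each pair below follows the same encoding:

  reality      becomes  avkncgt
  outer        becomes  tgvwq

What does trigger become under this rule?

tgiiktv

The word is reversed, then every letter is shifted forward by 2.
On trigger: reverse → reggirt; then shift: r+2=t, e+2=g, g+2=i, g+2=i, i+2=k, r+2=t, t+2=v.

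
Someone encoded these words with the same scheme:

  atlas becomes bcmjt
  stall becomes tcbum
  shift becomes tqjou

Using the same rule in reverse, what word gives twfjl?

A repeating key of period 2 is used — shifts +1, +9 over and over.
Reversing it on twfjl: t−1=s, w−9=n, f−1=e, j−9=a, l−1=k.

sneak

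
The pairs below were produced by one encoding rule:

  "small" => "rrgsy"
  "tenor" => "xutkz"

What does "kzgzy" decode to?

state

The output letters match the input read backwards, each shifted +6: small reversed is llams. Two steps: reverse the string, then apply a Caesar shift of +6.
Undoing it on kzgzy: shift back: k−6=e, z−6=t, g−6=a, z−6=t, y−6=s → etats; then reverse → state.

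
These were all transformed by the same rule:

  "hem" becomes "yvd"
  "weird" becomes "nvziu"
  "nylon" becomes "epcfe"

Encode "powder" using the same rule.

gfnuvi

It's a constant shift of +17 (ROT17).
Applying it to powder: p+17=g, o+17=f, w+17=n, d+17=u, e+17=v, r+17=i.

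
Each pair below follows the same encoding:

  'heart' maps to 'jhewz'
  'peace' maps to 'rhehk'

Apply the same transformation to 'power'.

rrajx

In heart: h→j is +2, e→h is +3, a→e is +4, r→w is +5 — the shift increases by 1 each position. The shift increases by 1 at each position, starting from +2: 2, 3, 4, ….
Applying it to power: p+2=r, o+3=r, w+4=a, e+5=j, r+6=x.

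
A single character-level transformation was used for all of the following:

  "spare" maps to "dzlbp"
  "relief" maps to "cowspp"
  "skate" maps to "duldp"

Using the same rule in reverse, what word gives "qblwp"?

It's a Vigenère-style cipher with numeric key [11,10]: position i shifts by key[i mod 2].
Decoding qblwp: q−11=f, b−10=r, l−11=a, w−10=m, p−11=e.

frame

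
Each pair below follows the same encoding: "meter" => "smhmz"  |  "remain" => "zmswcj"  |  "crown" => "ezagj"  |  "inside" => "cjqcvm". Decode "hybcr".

tulip

m(12)→s(18) and e(4)→m(12) fit y≡17x+22 (mod 26); the inverse of 17 mod 26 is 23. Treating letters as 0–25, the rule is x ↦ 17x + 22 (mod 26).
Undoing it on hybcr: h(7)→23·(7−22)≡19=t; y(24)→23·(24−22)≡20=u; b(1)→23·(1−22)≡11=l; c(2)→23·(2−22)≡8=i; r(17)→23·(17−22)≡15=p (all mod 26).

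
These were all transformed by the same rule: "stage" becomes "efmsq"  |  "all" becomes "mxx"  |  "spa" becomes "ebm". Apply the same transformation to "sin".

Compare letters: s→e is +12, t→f is +12, a→m is +12 — a constant shift. It's a constant shift of +12 (ROT12).
Applying it to sin: s+12=e, i+12=u, n+12=z.

euz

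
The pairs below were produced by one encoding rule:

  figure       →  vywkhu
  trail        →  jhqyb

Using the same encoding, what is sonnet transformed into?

Compare letters: f→v is +16, i→y is +16, g→w is +16 — a constant shift. It's a constant shift of +16 (ROT16).
For sonnet: s+16=i, o+16=e, n+16=d, n+16=d, e+16=u, t+16=j.

iedduj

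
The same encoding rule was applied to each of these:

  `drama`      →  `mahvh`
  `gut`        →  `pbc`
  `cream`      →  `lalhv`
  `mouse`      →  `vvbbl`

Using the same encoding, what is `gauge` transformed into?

phbpl

The shift depends on letter class: consonant d→m is +9, but vowel a→h is +7. The rule splits by letter class: vowels +7, consonants +9.
For gauge: g(cons)+9=p, a(vowel)+7=h, u(vowel)+7=b, g(cons)+9=p, e(vowel)+7=l.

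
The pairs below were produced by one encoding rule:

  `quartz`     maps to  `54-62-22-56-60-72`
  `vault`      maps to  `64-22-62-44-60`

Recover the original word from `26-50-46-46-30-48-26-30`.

commence

q(#17)→54 and u(#21)→62: differences scale by 2, so n = 2·pos + 20. With a=1..z=26, the number is 2·pos + 20.
Decoding 26-50-46-46-30-48-26-30: 26→(26−20)÷2=3=c, 50→(50−20)÷2=15=o, 46→(46−20)÷2=13=m, 46→(46−20)÷2=13=m, 30→(30−20)÷2=5=e, 48→(48−20)÷2=14=n, 26→(26−20)÷2=3=c, 30→(30−20)÷2=5=e.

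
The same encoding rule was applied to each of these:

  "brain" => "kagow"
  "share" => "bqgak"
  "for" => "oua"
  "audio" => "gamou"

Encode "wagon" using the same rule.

Vowels shift forward by 6 and consonants shift forward by 9.
For wagon: w(cons)+9=f, a(vowel)+6=g, g(cons)+9=p, o(vowel)+6=u, n(cons)+9=w.

fgpuw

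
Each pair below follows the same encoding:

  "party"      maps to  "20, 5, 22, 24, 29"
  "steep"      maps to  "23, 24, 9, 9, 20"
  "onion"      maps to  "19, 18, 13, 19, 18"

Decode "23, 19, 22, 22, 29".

p is letter #16 and maps to 20: an offset of 4. The number is (letter's place in the alphabet, a=1) + 4.
Decoding 23, 19, 22, 22, 29: 23→(23−4)÷1=19=s, 19→(19−4)÷1=15=o, 22→(22−4)÷1=18=r, 22→(22−4)÷1=18=r, 29→(29−4)÷1=25=y.

sorry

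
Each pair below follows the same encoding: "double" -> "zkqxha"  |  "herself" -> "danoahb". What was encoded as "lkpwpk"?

potato

It's a constant shift of +22 (ROT22).
Reversing it on lkpwpk: l−22=p, k−22=o, p−22=t, w−22=a, p−22=t, k−22=o.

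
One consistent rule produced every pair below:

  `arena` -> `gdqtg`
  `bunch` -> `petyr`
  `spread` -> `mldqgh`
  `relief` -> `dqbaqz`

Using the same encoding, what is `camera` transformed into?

a(0)→g(6) and r(17)→d(3) fit y≡9x+6 (mod 26); the inverse of 9 mod 26 is 3. Treating letters as 0–25, the rule is x ↦ 9x + 6 (mod 26).
Applying it to camera: c(2)→9·2+6≡24=y; a(0)→9·0+6≡6=g; m(12)→9·12+6≡10=k; e(4)→9·4+6≡16=q; r(17)→9·17+6≡3=d; a(0)→9·0+6≡6=g (all mod 26).

ygkqdg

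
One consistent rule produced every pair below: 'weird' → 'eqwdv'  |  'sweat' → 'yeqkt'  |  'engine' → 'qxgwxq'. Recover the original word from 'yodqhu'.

w(22)→e(4) and e(4)→q(16) fit y≡21x+10 (mod 26); the inverse of 21 mod 26 is 5. Each letter's alphabet position (a=0..z=25) is mapped through 21·x+10 mod 26 — an affine cipher.
Undoing it on yodqhu: y(24)→5·(24−10)≡18=s; o(14)→5·(14−10)≡20=u; d(3)→5·(3−10)≡17=r; q(16)→5·(16−10)≡4=e; h(7)→5·(7−10)≡11=l; u(20)→5·(20−10)≡24=y (all mod 26).

surely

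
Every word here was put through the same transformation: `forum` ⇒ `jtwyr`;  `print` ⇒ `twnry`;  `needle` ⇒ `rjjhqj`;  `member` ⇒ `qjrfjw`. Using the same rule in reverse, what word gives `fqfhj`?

Shifts by position in forum: pos 0: f→j (+4), pos 1: o→t (+5), pos 2: r→w (+5), pos 3: u→y (+4), pos 4: m→r (+5) — repeating every 3. A repeating key of period 3 is used — shifts +4, +5, +5 over and over.
Decoding fqfhj: f−4=b, q−5=l, f−5=a, h−4=d, j−5=e.

blade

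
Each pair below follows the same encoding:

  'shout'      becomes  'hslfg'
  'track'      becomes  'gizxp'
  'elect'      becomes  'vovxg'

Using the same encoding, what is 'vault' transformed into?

ezfog

Each pair mirrors across the alphabet (s↔h, h↔s, o↔l): positions sum to 25. Letters are reflected about the middle of the alphabet (position → 25−position): Atbash.
On vault: v↔e, a↔z, u↔f, l↔o, t↔g.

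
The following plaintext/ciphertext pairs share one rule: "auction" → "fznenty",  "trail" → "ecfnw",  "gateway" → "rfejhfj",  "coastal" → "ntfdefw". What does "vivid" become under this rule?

gngno

The shift depends on letter class: consonant c→n is +11, but vowel a→f is +5. The rule splits by letter class: vowels +5, consonants +11.
On vivid: v(cons)+11=g, i(vowel)+5=n, v(cons)+11=g, i(vowel)+5=n, d(cons)+11=o.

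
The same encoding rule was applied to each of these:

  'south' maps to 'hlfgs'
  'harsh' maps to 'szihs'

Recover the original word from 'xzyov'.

Each pair mirrors across the alphabet (s↔h, o↔l, u↔f): positions sum to 25. Each letter is replaced by its mirror in the alphabet: a↔z, b↔y, c↔x, and so on (the Atbash cipher).
Decoding xzyov: x↔c, z↔a, y↔b, o↔l, v↔e.

cable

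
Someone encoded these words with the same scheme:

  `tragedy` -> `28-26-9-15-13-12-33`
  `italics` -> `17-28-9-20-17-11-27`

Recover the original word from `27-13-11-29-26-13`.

t is letter #20 and maps to 28: an offset of 8. Each letter is replaced by its alphabet position (a=1..z=26) + 8.
Decoding 27-13-11-29-26-13: 27→(27−8)÷1=19=s, 13→(13−8)÷1=5=e, 11→(11−8)÷1=3=c, 29→(29−8)÷1=21=u, 26→(26−8)÷1=18=r, 13→(13−8)÷1=5=e.

secure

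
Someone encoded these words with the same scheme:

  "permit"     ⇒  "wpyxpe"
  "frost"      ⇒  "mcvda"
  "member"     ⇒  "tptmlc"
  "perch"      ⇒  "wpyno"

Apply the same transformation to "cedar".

jpkly

Shifts by position in permit: pos 0: p→w (+7), pos 1: e→p (+11), pos 2: r→y (+7), pos 3: m→x (+11) — repeating every 2. It's a Vigenère-style cipher with numeric key [7,11]: position i shifts by key[i mod 2].
For cedar: c+7=j, e+11=p, d+7=k, a+11=l, r+7=y.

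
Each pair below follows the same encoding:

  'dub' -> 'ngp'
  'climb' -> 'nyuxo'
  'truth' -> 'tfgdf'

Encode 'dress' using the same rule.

eeqdp

The output letters match the input read backwards, each shifted +12: dub reversed is bud. Two steps: reverse the string, then apply a Caesar shift of +12.
On dress: reverse → sserd; then shift: s+12=e, s+12=e, e+12=q, r+12=d, d+12=p.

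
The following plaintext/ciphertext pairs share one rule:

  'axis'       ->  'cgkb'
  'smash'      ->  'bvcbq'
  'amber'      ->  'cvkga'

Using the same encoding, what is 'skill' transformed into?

The shift depends on letter class: consonant x→g is +9, but vowel a→c is +2. The rule splits by letter class: vowels +2, consonants +9.
For skill: s(cons)+9=b, k(cons)+9=t, i(vowel)+2=k, l(cons)+9=u, l(cons)+9=u.

btkuu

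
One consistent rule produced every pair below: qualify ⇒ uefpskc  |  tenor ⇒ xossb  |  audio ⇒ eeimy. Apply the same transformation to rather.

vkylow

It's a Vigenère-style cipher with numeric key [4,10,5]: position i shifts by key[i mod 3].
Applying it to rather: r+4=v, a+10=k, t+5=y, h+4=l, e+10=o, r+5=w.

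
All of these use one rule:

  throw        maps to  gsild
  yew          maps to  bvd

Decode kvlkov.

people

Each pair mirrors across the alphabet (t↔g, h↔s, r↔i): positions sum to 25. Letters are reflected about the middle of the alphabet (position → 25−position): Atbash.
Undoing it on kvlkov: k↔p, v↔e, l↔o, k↔p, o↔l, v↔e.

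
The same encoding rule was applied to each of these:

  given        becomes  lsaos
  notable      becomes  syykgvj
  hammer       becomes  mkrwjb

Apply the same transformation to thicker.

yrnmpow

Shifts by position in given: pos 0: g→l (+5), pos 1: i→s (+10), pos 2: v→a (+5), pos 3: e→o (+10) — repeating every 2. The shifts repeat in a cycle of length 2: positions 0,1,… shift by +5, +10, then the pattern repeats.
On thicker: t+5=y, h+10=r, i+5=n, c+10=m, k+5=p, e+10=o, r+5=w.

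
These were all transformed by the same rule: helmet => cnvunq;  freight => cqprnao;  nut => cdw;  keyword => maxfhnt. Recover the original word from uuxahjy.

The output letters match the input read backwards, each shifted +9: helmet reversed is temleh. The word is reversed, then every letter is shifted forward by 9.
Undoing it on uuxahjy: shift back: u−9=l, u−9=l, x−9=o, a−9=r, h−9=y, j−9=a, y−9=p → lloryap; then reverse → payroll.

payroll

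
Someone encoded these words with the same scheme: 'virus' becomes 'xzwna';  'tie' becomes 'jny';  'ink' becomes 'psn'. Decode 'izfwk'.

The output letters match the input read backwards, each shifted +5: virus reversed is suriv. Two steps: reverse the string, then apply a Caesar shift of +5.
Decoding izfwk: shift back: i−5=d, z−5=u, f−5=a, w−5=r, k−5=f → duarf; then reverse → fraud.

fraud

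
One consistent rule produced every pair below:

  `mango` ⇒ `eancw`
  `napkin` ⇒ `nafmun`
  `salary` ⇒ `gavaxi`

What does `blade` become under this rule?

Treating letters as 0–25, the rule is x ↦ 9x + 0 (mod 26).
For blade: b(1)→9·1+0≡9=j; l(11)→9·11+0≡21=v; a(0)→9·0+0≡0=a; d(3)→9·3+0≡1=b; e(4)→9·4+0≡10=k (all mod 26).

jvabk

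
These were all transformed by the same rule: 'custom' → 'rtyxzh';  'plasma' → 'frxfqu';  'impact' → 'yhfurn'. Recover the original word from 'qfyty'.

total

The output letters match the input read backwards, each shifted +5: custom reversed is motsuc. Read the word backwards and shift each letter +5.
Reversing it on qfyty: shift back: q−5=l, f−5=a, y−5=t, t−5=o, y−5=t → latot; then reverse → total.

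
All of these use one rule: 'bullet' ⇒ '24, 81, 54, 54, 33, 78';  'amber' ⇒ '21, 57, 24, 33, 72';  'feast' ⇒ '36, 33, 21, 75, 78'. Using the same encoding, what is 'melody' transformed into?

b(#2)→24 and u(#21)→81: differences scale by 3, so n = 3·pos + 18. The formula is n = 3×(alphabet index, a=1) + 18.
For melody: m=13→57, e=5→33, l=12→54, o=15→63, d=4→30, y=25→93.

57, 33, 54, 63, 30, 93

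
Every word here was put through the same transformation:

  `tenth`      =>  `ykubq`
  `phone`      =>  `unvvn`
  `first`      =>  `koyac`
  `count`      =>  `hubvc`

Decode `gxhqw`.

brain

In tenth: t→y is +5, e→k is +6, n→u is +7, t→b is +8 — the shift increases by 1 each position. The shift increases by 1 at each position, starting from +5: 5, 6, 7, ….
Decoding gxhqw: g−5=b, x−6=r, h−7=a, q−8=i, w−9=n.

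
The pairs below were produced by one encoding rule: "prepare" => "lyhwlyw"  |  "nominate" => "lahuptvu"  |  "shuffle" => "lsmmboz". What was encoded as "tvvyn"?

The output letters match the input read backwards, each shifted +7: prepare reversed is eraperp. Read the word backwards and shift each letter +7.
Undoing it on tvvyn: shift back: t−7=m, v−7=o, v−7=o, y−7=r, n−7=g → moorg; then reverse → groom.

groom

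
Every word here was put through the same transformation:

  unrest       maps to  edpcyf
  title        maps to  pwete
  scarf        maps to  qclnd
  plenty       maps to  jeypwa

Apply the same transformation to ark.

vcl

Two steps: reverse the string, then apply a Caesar shift of +11.
Applying it to ark: reverse → kra; then shift: k+11=v, r+11=c, a+11=l.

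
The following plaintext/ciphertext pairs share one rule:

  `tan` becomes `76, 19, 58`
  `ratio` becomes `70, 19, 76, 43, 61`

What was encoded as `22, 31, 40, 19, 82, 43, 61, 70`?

behavior

t(#20)→76 and a(#1)→19: differences scale by 3, so n = 3·pos + 16. Each letter becomes 3×(its alphabet position, a=1..z=26) + 16.
Reversing it on 22, 31, 40, 19, 82, 43, 61, 70: 22→(22−16)÷3=2=b, 31→(31−16)÷3=5=e, 40→(40−16)÷3=8=h, 19→(19−16)÷3=1=a, 82→(82−16)÷3=22=v, 43→(43−16)÷3=9=i, 61→(61−16)÷3=15=o, 70→(70−16)÷3=18=r.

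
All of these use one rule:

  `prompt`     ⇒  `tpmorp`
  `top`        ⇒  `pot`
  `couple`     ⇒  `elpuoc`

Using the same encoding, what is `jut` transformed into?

tuj

It's just the letters in reverse order.
On jut: reverse → tuj.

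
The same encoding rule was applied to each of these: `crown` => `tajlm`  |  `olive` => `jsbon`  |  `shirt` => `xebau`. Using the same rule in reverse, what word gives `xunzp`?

steam

c(2)→t(19) and r(17)→a(0) fit y≡23x+25 (mod 26); the inverse of 23 mod 26 is 17. This is an affine cipher: with a=0,…,z=25, each position x becomes (23x+25) mod 26.
Decoding xunzp: x(23)→17·(23−25)≡18=s; u(20)→17·(20−25)≡19=t; n(13)→17·(13−25)≡4=e; z(25)→17·(25−25)≡0=a; p(15)→17·(15−25)≡12=m (all mod 26).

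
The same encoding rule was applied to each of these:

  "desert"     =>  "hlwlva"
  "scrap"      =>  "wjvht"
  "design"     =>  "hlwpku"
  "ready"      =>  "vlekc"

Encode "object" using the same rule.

sinlga

Shifts by position in desert: pos 0: d→h (+4), pos 1: e→l (+7), pos 2: s→w (+4), pos 3: e→l (+7) — repeating every 2. A repeating key of period 2 is used — shifts +4, +7 over and over.
On object: o+4=s, b+7=i, j+4=n, e+7=l, c+4=g, t+7=a.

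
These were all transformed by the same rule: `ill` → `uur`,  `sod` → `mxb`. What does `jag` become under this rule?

pjs

The word is reversed, then every letter is shifted forward by 9.
On jag: reverse → gaj; then shift: g+9=p, a+9=j, j+9=s.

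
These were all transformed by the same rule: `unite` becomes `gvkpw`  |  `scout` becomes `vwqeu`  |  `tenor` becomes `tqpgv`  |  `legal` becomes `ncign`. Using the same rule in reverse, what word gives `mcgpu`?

sneak

The output letters match the input read backwards, each shifted +2: unite reversed is etinu. The word is reversed, then every letter is shifted forward by 2.
Reversing it on mcgpu: shift back: m−2=k, c−2=a, g−2=e, p−2=n, u−2=s → kaens; then reverse → sneak.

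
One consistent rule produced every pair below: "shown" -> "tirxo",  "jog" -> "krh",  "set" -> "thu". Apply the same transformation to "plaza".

The shift depends on letter class: consonant s→t is +1, but vowel o→r is +3. Two shifts are in play — +3 for a/e/i/o/u, +1 for every other letter.
For plaza: p(cons)+1=q, l(cons)+1=m, a(vowel)+3=d, z(cons)+1=a, a(vowel)+3=d.

qmdad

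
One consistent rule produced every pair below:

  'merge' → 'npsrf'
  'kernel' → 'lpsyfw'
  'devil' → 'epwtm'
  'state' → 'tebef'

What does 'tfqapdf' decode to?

suppose

A repeating key of period 2 is used — shifts +1, +11 over and over.
Decoding tfqapdf: t−1=s, f−11=u, q−1=p, a−11=p, p−1=o, d−11=s, f−1=e.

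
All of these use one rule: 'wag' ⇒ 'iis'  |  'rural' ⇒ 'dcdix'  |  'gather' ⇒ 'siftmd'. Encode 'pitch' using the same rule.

bqfot

The shift depends on letter class: consonant w→i is +12, but vowel a→i is +8. Two shifts are in play — +8 for a/e/i/o/u, +12 for every other letter.
Applying it to pitch: p(cons)+12=b, i(vowel)+8=q, t(cons)+12=f, c(cons)+12=o, h(cons)+12=t.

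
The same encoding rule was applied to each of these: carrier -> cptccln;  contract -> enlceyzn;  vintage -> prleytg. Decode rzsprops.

hedgehog

The output letters match the input read backwards, each shifted +11: carrier reversed is reirrac. The word is reversed, then every letter is shifted forward by 11.
Undoing it on rzsprops: shift back: r−11=g, z−11=o, s−11=h, p−11=e, r−11=g, o−11=d, p−11=e, s−11=h → gohegdeh; then reverse → hedgehog.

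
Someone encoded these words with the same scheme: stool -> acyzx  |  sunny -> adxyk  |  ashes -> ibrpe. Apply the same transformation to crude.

kaeoq

In stool: s→a is +8, t→c is +9, o→y is +10, o→z is +11 — the shift increases by 1 each position. The shift increases by 1 at each position, starting from +8: 8, 9, 10, ….
On crude: c+8=k, r+9=a, u+10=e, d+11=o, e+12=q.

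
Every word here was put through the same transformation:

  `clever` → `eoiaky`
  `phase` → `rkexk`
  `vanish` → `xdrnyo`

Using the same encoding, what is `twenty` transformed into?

vziszf

Each letter shifts forward by (position + 2), i.e. 2, 3, 4, … — the shift grows by one for each successive letter.
On twenty: t+2=v, w+3=z, e+4=i, n+5=s, t+6=z, y+7=f.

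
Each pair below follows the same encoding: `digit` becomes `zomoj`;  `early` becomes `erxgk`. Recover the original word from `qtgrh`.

blank

The output letters match the input read backwards, each shifted +6: digit reversed is tigid. Two steps: reverse the string, then apply a Caesar shift of +6.
Undoing it on qtgrh: shift back: q−6=k, t−6=n, g−6=a, r−6=l, h−6=b → knalb; then reverse → blank.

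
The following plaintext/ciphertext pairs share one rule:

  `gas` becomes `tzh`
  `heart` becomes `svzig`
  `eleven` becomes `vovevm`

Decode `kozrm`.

plain

Each pair mirrors across the alphabet (g↔t, a↔z, s↔h): positions sum to 25. This is the alphabet-reversal cipher (Atbash): a becomes z, b becomes y, etc.
Decoding kozrm: k↔p, o↔l, z↔a, r↔i, m↔n.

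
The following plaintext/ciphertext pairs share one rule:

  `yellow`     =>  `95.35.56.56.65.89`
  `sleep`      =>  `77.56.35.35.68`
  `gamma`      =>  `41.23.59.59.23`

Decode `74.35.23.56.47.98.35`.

y(#25)→95 and e(#5)→35: differences scale by 3, so n = 3·pos + 20. The formula is n = 3×(alphabet index, a=1) + 20.
Reversing it on 74.35.23.56.47.98.35: 74→(74−20)÷3=18=r, 35→(35−20)÷3=5=e, 23→(23−20)÷3=1=a, 56→(56−20)÷3=12=l, 47→(47−20)÷3=9=i, 98→(98−20)÷3=26=z, 35→(35−20)÷3=5=e.

realize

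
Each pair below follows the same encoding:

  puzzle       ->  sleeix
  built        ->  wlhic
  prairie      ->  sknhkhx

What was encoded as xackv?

entry

p(15)→s(18) and u(20)→l(11) fit y≡9x+13 (mod 26); the inverse of 9 mod 26 is 3. Treating letters as 0–25, the rule is x ↦ 9x + 13 (mod 26).
Decoding xackv: x(23)→3·(23−13)≡4=e; a(0)→3·(0−13)≡13=n; c(2)→3·(2−13)≡19=t; k(10)→3·(10−13)≡17=r; v(21)→3·(21−13)≡24=y (all mod 26).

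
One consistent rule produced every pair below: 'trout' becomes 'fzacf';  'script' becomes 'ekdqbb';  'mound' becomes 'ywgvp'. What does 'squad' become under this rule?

eygip

Shifts by position in trout: pos 0: t→f (+12), pos 1: r→z (+8), pos 2: o→a (+12), pos 3: u→c (+8) — repeating every 2. The shifts repeat in a cycle of length 2: positions 0,1,… shift by +12, +8, then the pattern repeats.
On squad: s+12=e, q+8=y, u+12=g, a+8=i, d+12=p.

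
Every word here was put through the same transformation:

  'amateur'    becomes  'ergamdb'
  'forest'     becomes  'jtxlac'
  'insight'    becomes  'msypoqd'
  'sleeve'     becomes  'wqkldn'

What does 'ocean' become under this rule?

shkhv

Letter i (0-indexed) is shifted by i+4, so successive shifts are 4, 5, 6, ….
On ocean: o+4=s, c+5=h, e+6=k, a+7=h, n+8=v.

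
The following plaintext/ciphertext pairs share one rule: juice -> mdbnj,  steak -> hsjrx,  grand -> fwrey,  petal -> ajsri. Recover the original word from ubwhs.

first

j(9)→m(12) and u(20)→d(3) fit y≡11x+17 (mod 26); the inverse of 11 mod 26 is 19. Treating letters as 0–25, the rule is x ↦ 11x + 17 (mod 26).
Reversing it on ubwhs: u(20)→19·(20−17)≡5=f; b(1)→19·(1−17)≡8=i; w(22)→19·(22−17)≡17=r; h(7)→19·(7−17)≡18=s; s(18)→19·(18−17)≡19=t (all mod 26).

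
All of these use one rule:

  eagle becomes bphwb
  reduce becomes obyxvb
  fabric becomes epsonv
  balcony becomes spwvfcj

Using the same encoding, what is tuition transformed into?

e(4)→b(1) and a(0)→p(15) fit y≡3x+15 (mod 26); the inverse of 3 mod 26 is 9. Each letter's alphabet position (a=0..z=25) is mapped through 3·x+15 mod 26 — an affine cipher.
For tuition: t(19)→3·19+15≡20=u; u(20)→3·20+15≡23=x; i(8)→3·8+15≡13=n; t(19)→3·19+15≡20=u; i(8)→3·8+15≡13=n; o(14)→3·14+15≡5=f; n(13)→3·13+15≡2=c (all mod 26).

uxnunfc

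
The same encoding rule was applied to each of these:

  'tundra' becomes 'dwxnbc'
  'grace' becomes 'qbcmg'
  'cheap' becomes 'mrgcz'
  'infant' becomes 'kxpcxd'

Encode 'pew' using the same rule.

The shift depends on letter class: consonant t→d is +10, but vowel u→w is +2. Two shifts are in play — +2 for a/e/i/o/u, +10 for every other letter.
On pew: p(cons)+10=z, e(vowel)+2=g, w(cons)+10=g.

zgg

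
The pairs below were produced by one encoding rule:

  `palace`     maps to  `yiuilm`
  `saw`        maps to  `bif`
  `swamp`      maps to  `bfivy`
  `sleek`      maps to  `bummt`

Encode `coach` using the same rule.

lwilq

The shift depends on letter class: consonant p→y is +9, but vowel a→i is +8. The rule splits by letter class: vowels +8, consonants +9.
For coach: c(cons)+9=l, o(vowel)+8=w, a(vowel)+8=i, c(cons)+9=l, h(cons)+9=q.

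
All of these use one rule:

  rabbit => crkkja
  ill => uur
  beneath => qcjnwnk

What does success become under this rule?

bbnlldb

The output letters match the input read backwards, each shifted +9: rabbit reversed is tibbar. Read the word backwards and shift each letter +9.
For success: reverse → sseccus; then shift: s+9=b, s+9=b, e+9=n, c+9=l, c+9=l, u+9=d, s+9=b.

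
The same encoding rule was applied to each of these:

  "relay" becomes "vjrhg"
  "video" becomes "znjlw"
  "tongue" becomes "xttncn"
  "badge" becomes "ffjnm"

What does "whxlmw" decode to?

In relay: r→v is +4, e→j is +5, l→r is +6, a→h is +7 — the shift increases by 1 each position. Each letter shifts forward by (position + 4), i.e. 4, 5, 6, … — the shift grows by one for each successive letter.
Decoding whxlmw: w−4=s, h−5=c, x−6=r, l−7=e, m−8=e, w−9=n.

screen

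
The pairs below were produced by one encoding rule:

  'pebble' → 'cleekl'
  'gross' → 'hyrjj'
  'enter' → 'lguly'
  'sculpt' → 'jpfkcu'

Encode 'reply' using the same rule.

p(15)→c(2) and e(4)→l(11) fit y≡11x+19 (mod 26); the inverse of 11 mod 26 is 19. Each letter's alphabet position (a=0..z=25) is mapped through 11·x+19 mod 26 — an affine cipher.
Applying it to reply: r(17)→11·17+19≡24=y; e(4)→11·4+19≡11=l; p(15)→11·15+19≡2=c; l(11)→11·11+19≡10=k; y(24)→11·24+19≡23=x (all mod 26).

ylckx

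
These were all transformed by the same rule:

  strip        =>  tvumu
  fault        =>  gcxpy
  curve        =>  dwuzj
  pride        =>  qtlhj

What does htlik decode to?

Each letter shifts forward by (position + 1), i.e. 1, 2, 3, … — the shift grows by one for each successive letter.
Decoding htlik: h−1=g, t−2=r, l−3=i, i−4=e, k−5=f.

grief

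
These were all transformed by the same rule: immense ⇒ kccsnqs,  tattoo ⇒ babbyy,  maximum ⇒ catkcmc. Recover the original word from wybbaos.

i(8)→k(10) and m(12)→c(2) fit y≡11x+0 (mod 26); the inverse of 11 mod 26 is 19. Treating letters as 0–25, the rule is x ↦ 11x + 0 (mod 26).
Reversing it on wybbaos: w(22)→19·(22−0)≡2=c; y(24)→19·(24−0)≡14=o; b(1)→19·(1−0)≡19=t; b(1)→19·(1−0)≡19=t; a(0)→19·(0−0)≡0=a; o(14)→19·(14−0)≡6=g; s(18)→19·(18−0)≡4=e (all mod 26).

cottage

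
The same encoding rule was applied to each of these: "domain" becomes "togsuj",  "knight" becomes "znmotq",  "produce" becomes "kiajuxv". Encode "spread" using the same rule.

The output letters match the input read backwards, each shifted +6: domain reversed is niamod. Two steps: reverse the string, then apply a Caesar shift of +6.
Applying it to spread: reverse → daerps; then shift: d+6=j, a+6=g, e+6=k, r+6=x, p+6=v, s+6=y.

jgkxvy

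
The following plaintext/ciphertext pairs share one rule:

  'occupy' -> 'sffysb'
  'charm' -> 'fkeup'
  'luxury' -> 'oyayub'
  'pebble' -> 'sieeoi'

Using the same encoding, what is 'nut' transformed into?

Two shifts are in play — +4 for a/e/i/o/u, +3 for every other letter.
For nut: n(cons)+3=q, u(vowel)+4=y, t(cons)+3=w.

qyw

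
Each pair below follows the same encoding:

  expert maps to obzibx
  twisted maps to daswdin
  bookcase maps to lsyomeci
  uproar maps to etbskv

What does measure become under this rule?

Shifts by position in expert: pos 0: e→o (+10), pos 1: x→b (+4), pos 2: p→z (+10), pos 3: e→i (+4) — repeating every 2. The shifts repeat in a cycle of length 2: positions 0,1,… shift by +10, +4, then the pattern repeats.
For measure: m+10=w, e+4=i, a+10=k, s+4=w, u+10=e, r+4=v, e+10=o.

wikwevo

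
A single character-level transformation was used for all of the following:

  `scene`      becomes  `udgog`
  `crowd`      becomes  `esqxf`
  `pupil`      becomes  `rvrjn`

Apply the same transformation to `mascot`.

Shifts by position in scene: pos 0: s→u (+2), pos 1: c→d (+1), pos 2: e→g (+2), pos 3: n→o (+1) — repeating every 2. A repeating key of period 2 is used — shifts +2, +1 over and over.
For mascot: m+2=o, a+1=b, s+2=u, c+1=d, o+2=q, t+1=u.

obudqu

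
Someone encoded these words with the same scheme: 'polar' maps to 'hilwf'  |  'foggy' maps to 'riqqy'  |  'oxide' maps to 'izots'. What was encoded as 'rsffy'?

ferry

p(15)→h(7) and o(14)→i(8) fit y≡25x+22 (mod 26); the inverse of 25 mod 26 is 25. This is an affine cipher: with a=0,…,z=25, each position x becomes (25x+22) mod 26.
Decoding rsffy: r(17)→25·(17−22)≡5=f; s(18)→25·(18−22)≡4=e; f(5)→25·(5−22)≡17=r; f(5)→25·(5−22)≡17=r; y(24)→25·(24−22)≡24=y (all mod 26).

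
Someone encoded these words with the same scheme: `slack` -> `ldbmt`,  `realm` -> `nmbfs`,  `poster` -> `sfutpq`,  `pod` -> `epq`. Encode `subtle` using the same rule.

The output letters match the input read backwards, each shifted +1: slack reversed is kcals. Two steps: reverse the string, then apply a Caesar shift of +1.
Applying it to subtle: reverse → eltbus; then shift: e+1=f, l+1=m, t+1=u, b+1=c, u+1=v, s+1=t.

fmucvt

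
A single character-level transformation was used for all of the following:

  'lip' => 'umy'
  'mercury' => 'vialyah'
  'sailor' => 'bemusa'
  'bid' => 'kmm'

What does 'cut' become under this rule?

The rule splits by letter class: vowels +4, consonants +9.
Applying it to cut: c(cons)+9=l, u(vowel)+4=y, t(cons)+9=c.

lyc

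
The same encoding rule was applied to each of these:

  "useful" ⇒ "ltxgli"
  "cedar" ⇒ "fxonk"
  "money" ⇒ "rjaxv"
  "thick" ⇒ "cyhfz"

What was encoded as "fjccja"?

Each letter's alphabet position (a=0..z=25) is mapped through 9·x+13 mod 26 — an affine cipher.
Reversing it on fjccja: f(5)→3·(5−13)≡2=c; j(9)→3·(9−13)≡14=o; c(2)→3·(2−13)≡19=t; c(2)→3·(2−13)≡19=t; j(9)→3·(9−13)≡14=o; a(0)→3·(0−13)≡13=n (all mod 26).

cotton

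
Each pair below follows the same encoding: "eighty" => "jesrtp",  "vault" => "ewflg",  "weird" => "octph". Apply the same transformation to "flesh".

sdpwq

The output letters match the input read backwards, each shifted +11: eighty reversed is ythgie. The word is reversed, then every letter is shifted forward by 11.
For flesh: reverse → hself; then shift: h+11=s, s+11=d, e+11=p, l+11=w, f+11=q.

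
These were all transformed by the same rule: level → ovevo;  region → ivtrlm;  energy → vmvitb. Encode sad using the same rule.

Each pair mirrors across the alphabet (l↔o, e↔v, v↔e): positions sum to 25. Each letter is replaced by its mirror in the alphabet: a↔z, b↔y, c↔x, and so on (the Atbash cipher).
Applying it to sad: s↔h, a↔z, d↔w.

hzw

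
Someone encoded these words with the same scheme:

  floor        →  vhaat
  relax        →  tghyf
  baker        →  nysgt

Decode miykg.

usage

Treating letters as 0–25, the rule is x ↦ 15x + 24 (mod 26).
Undoing it on miykg: m(12)→7·(12−24)≡20=u; i(8)→7·(8−24)≡18=s; y(24)→7·(24−24)≡0=a; k(10)→7·(10−24)≡6=g; g(6)→7·(6−24)≡4=e (all mod 26).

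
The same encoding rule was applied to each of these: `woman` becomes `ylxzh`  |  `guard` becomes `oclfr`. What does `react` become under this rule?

enlpc

The output letters match the input read backwards, each shifted +11: woman reversed is namow. Two steps: reverse the string, then apply a Caesar shift of +11.
For react: reverse → tcaer; then shift: t+11=e, c+11=n, a+11=l, e+11=p, r+11=c.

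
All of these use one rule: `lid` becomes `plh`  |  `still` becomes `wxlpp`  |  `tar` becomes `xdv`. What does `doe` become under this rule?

The shift depends on letter class: consonant l→p is +4, but vowel i→l is +3. Two shifts are in play — +3 for a/e/i/o/u, +4 for every other letter.
For doe: d(cons)+4=h, o(vowel)+3=r, e(vowel)+3=h.

hrh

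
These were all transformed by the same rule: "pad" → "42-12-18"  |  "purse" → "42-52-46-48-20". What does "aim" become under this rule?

12-28-36

p(#16)→42 and a(#1)→12: differences scale by 2, so n = 2·pos + 10. With a=1..z=26, the number is 2·pos + 10.
On aim: a=1→12, i=9→28, m=13→36.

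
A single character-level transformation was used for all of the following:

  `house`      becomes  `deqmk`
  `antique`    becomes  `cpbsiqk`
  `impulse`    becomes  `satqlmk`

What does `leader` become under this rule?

h(7)→d(3) and o(14)→e(4) fit y≡15x+2 (mod 26); the inverse of 15 mod 26 is 7. Each letter's alphabet position (a=0..z=25) is mapped through 15·x+2 mod 26 — an affine cipher.
Applying it to leader: l(11)→15·11+2≡11=l; e(4)→15·4+2≡10=k; a(0)→15·0+2≡2=c; d(3)→15·3+2≡21=v; e(4)→15·4+2≡10=k; r(17)→15·17+2≡23=x (all mod 26).

lkcvkx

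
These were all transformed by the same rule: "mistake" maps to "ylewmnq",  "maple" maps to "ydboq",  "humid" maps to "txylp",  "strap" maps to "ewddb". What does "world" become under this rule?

irdop

Shifts by position in mistake: pos 0: m→y (+12), pos 1: i→l (+3), pos 2: s→e (+12), pos 3: t→w (+3) — repeating every 2. It's a Vigenère-style cipher with numeric key [12,3]: position i shifts by key[i mod 2].
On world: w+12=i, o+3=r, r+12=d, l+3=o, d+12=p.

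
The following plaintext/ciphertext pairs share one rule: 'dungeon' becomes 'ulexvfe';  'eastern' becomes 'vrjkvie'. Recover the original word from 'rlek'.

aunt

Compare letters: d→u is +17, u→l is +17, n→e is +17 — a constant shift. Every letter moves 17 places later in the alphabet, wrapping around z→a.
Decoding rlek: r−17=a, l−17=u, e−17=n, k−17=t.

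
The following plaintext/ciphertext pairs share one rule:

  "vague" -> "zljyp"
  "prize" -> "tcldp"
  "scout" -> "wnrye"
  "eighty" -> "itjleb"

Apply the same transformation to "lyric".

pjumn

Shifts by position in vague: pos 0: v→z (+4), pos 1: a→l (+11), pos 2: g→j (+3), pos 3: u→y (+4), pos 4: e→p (+11) — repeating every 3. A repeating key of period 3 is used — shifts +4, +11, +3 over and over.
On lyric: l+4=p, y+11=j, r+3=u, i+4=m, c+11=n.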